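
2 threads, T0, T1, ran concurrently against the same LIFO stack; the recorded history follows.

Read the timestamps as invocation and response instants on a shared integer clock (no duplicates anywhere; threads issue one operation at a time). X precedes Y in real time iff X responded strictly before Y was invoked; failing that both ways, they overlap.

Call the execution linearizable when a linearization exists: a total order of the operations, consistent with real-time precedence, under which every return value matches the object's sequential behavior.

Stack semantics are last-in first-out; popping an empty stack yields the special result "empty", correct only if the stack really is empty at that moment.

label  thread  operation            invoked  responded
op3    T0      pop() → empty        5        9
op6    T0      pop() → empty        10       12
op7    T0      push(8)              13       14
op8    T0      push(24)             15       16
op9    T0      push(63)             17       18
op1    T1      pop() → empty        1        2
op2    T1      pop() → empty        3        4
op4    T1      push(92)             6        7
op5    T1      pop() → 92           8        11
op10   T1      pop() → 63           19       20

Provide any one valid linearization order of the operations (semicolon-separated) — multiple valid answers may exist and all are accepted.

op1; op2; op3; op4; op5; op6; op7; op8; op9; op10

step 1: op1 pop() → empty — stack <>
step 2: op2 pop() → empty — stack <>
step 3: op3 pop() → empty — stack <>
step 4: op4 push(92) — stack <92>
step 5: op5 pop() → 92 — stack <>
step 6: op6 pop() → empty — stack <>
step 7: op7 push(8) — stack <8>
step 8: op8 push(24) — stack <8,24>
step 9: op9 push(63) — stack <8,24,63>
step 10: op10 pop() → 63 — stack <8,24>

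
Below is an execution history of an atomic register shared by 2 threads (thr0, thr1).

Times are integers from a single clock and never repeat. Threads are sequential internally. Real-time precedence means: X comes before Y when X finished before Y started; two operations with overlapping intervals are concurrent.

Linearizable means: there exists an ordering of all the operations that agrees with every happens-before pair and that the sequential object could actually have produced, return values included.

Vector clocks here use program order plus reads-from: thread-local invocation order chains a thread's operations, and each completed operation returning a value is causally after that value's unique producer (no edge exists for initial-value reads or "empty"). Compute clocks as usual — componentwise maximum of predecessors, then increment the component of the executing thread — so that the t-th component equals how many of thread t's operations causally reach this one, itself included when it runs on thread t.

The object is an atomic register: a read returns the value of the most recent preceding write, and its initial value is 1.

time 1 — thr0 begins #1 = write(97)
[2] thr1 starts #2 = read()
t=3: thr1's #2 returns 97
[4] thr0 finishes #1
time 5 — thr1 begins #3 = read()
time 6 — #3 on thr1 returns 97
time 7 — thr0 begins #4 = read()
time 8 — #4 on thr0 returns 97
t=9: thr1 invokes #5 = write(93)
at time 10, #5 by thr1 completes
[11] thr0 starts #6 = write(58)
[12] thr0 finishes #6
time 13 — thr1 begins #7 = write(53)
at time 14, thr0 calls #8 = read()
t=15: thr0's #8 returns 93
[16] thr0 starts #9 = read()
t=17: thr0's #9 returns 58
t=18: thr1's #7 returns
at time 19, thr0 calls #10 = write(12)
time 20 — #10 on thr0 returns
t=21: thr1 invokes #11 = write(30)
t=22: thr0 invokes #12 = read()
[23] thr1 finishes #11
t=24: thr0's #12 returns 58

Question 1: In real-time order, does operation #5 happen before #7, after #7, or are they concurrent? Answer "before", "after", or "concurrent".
before

#5 spans [9,10], #7 spans [13,18]
resp(#5)=10 < inv(#7)=13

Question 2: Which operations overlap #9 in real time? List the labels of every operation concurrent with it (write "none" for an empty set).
#7

#9 spans [16,17]; an op avoiding the whole window 16..17 is ordered, any other is concurrent
#1 [1,4]: before
#2 [2,3]: before
#3 [5,6]: before
#4 [7,8]: before
#5 [9,10]: before
#6 [11,12]: before
#7 [13,18]: concurrent
#8 [14,15]: before
#10 [19,20]: after
#11 [21,23]: after
#12 [22,24]: after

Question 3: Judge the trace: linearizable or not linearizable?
not linearizable

cut after 14 events: linearizable; cut after 15 events (#8 responds, time 15): not linearizable
2 orders of the 7 completed atomic register ops respect real time; none is legal
completion choices over the 1 pending operation (#7) were checked; none helps
take #1, #2, #3, #4, #5, #6, #8 (pending dropped): step 7 already fails, because #8 read() → 93 cannot occur there
take #2, #1, #3, #4, #5, #6, #8 (pending dropped): step 1 already fails, because #2 read() → 97 cannot occur there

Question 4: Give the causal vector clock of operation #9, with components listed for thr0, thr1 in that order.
(5, 3)

#1, invoked 1, has no incoming edges; only thr0's bump applies → (1, 0)
VC(#2, invoked at 2): max of VC(#1)=(1, 0), then +1 on thread thr1 → (1, 1)
VC(#4, invoked at 7): max of VC(#1)=(1, 0), then +1 on thread thr0 → (2, 0)
VC(#3, invoked at 5): max of VC(#1)=(1, 0), VC(#2)=(1, 1), then +1 on thread thr1 → (1, 2)
VC(#6, invoked at 11): max of VC(#4)=(2, 0), then +1 on thread thr0 → (3, 0)
VC(#5, invoked at 9): max of VC(#3)=(1, 2), then +1 on thread thr1 → (1, 3)
VC(#7, invoked at 13): max of VC(#5)=(1, 3), then +1 on thread thr1 → (1, 4)
VC(#11, invoked at 21): max of VC(#7)=(1, 4), then +1 on thread thr1 → (1, 5)
VC(#8, invoked at 14): max of VC(#5)=(1, 3), VC(#6)=(3, 0), then +1 on thread thr0 → (4, 3)
VC(#9, invoked at 16): max of VC(#6)=(3, 0), VC(#8)=(4, 3), then +1 on thread thr0 → (5, 3)
VC(#10, invoked at 19): max of VC(#9)=(5, 3), then +1 on thread thr0 → (6, 3)
VC(#12, invoked at 22): max of VC(#6)=(3, 0), VC(#10)=(6, 3), then +1 on thread thr0 → (7, 3)
target: VC(#9) = (5, 3)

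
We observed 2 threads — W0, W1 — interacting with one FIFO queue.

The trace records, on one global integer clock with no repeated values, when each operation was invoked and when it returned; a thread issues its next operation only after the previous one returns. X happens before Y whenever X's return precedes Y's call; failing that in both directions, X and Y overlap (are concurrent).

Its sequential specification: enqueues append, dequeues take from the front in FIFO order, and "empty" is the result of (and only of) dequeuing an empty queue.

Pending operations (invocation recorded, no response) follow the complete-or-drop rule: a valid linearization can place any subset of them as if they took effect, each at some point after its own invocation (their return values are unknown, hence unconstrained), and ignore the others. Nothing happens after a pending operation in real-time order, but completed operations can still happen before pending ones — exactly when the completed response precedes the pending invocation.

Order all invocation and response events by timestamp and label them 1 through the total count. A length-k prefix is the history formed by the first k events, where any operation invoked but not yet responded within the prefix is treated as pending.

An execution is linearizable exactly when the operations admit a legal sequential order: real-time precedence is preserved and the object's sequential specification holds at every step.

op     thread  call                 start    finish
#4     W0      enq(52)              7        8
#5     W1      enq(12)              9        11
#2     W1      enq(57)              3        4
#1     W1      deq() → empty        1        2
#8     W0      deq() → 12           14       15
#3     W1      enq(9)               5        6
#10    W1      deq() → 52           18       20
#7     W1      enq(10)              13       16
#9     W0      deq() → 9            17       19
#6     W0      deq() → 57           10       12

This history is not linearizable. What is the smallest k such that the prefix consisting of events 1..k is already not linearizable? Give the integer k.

events 1..14 are linearizable, e.g. via #1, #2, #3, #4, #5, #6:
after step 1 (#1 deq() → empty): queue <>
after step 2 (#2 enq(57)): queue <57>
after step 3 (#3 enq(9)): queue <57,9>
after step 4 (#4 enq(52)): queue <57,9,52>
after step 5 (#5 enq(12)): queue <57,9,52,12>
after step 6 (#6 deq() → 57): queue <9,52,12>
once event 15 joins (#8's response, time 15), exhaustive search finds no witness
no escape via the 1 pending operation (#7): every completion choice fails
e.g. #1, #2, #3, #4, #5, #6, #8 (pending dropped): illegal at step 7, since #8 deq() → 12 cannot apply there
e.g. #1, #2, #3, #4, #6, #5, #8 (pending dropped): illegal at step 7, since #8 deq() → 12 cannot apply there

15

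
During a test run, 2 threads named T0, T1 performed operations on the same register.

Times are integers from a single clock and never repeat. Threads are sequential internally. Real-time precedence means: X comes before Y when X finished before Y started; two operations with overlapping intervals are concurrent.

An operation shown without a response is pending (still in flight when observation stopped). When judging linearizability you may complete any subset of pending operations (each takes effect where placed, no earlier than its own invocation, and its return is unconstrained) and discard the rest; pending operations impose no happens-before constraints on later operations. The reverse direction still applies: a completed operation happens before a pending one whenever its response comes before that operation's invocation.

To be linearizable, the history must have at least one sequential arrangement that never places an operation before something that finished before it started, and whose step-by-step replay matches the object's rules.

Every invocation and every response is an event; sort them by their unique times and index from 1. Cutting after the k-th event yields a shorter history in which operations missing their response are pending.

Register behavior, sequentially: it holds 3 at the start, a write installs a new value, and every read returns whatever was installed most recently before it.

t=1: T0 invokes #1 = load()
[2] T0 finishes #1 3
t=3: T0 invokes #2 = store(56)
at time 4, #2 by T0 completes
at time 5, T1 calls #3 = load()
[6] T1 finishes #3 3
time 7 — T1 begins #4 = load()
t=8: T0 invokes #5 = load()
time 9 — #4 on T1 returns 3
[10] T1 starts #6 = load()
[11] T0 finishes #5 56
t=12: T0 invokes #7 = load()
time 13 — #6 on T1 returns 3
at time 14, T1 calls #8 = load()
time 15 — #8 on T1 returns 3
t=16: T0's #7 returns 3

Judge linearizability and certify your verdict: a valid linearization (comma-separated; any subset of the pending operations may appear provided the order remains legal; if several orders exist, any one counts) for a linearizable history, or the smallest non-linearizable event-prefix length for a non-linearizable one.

events 1..5 are fine; event 6 — the response of #3 at time 6 — makes the prefix non-linearizable
the sole real-time-consistent order of 3 completed operations fails the register replay
for example #1, #2, #3 fails at step 3: #3 load() → 3 is not legal there

not linearizable — minimal violating prefix: 6 events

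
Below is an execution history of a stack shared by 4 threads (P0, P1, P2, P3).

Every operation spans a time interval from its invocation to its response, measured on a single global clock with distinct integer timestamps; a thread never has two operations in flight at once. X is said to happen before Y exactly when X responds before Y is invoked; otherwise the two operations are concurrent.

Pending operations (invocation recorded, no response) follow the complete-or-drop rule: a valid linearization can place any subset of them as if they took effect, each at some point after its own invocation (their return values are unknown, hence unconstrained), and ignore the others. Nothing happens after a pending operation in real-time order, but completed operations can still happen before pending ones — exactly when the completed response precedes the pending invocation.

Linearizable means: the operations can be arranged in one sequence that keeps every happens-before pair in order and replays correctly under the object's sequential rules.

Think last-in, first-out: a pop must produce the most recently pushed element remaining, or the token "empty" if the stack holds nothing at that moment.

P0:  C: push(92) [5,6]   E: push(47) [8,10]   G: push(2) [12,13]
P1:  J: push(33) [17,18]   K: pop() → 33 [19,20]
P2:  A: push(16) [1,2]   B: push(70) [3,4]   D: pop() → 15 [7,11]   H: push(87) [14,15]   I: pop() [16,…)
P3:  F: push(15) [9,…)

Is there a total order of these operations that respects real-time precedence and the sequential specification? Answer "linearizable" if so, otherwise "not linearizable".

one valid linearization: A, B, C, E, F, D, G, H, I, J, K
step 1: A push(16) — stack <16>
step 2: B push(70) — stack <16,70>
step 3: C push(92) — stack <16,70,92>
step 4: E push(47) — stack <16,70,92,47>
step 5: F push(15) (pending, included) — stack <16,70,92,47,15>
step 6: D pop() → 15 — stack <16,70,92,47>
step 7: G push(2) — stack <16,70,92,47,2>
step 8: H push(87) — stack <16,70,92,47,2,87>
step 9: I pop() (pending, included) — stack <16,70,92,47,2>
step 10: J push(33) — stack <16,70,92,47,2,33>
step 11: K pop() → 33 — stack <16,70,92,47,2>

linearizable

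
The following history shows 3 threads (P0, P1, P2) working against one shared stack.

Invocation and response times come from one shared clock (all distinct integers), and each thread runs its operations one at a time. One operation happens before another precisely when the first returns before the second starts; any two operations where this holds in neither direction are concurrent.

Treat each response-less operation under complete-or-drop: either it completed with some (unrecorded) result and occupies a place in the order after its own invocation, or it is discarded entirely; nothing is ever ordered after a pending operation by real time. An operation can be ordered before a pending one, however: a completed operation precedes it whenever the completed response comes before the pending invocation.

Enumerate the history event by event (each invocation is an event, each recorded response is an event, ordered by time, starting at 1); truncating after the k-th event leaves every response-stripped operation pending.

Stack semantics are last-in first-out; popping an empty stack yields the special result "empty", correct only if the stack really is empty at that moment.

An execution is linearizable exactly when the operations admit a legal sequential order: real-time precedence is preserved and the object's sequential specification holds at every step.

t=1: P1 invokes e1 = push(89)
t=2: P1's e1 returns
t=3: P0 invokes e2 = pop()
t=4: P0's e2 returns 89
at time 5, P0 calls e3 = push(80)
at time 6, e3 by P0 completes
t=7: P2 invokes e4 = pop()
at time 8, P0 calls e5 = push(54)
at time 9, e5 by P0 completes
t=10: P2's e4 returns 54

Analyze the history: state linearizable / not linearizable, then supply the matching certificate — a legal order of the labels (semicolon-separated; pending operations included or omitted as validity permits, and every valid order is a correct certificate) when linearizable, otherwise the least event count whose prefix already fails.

linearizable — witness: e1; e2; e3; e5; e4

step 1: e1 push(89) — stack <89>
step 2: e2 pop() → 89 — stack <>
step 3: e3 push(80) — stack <80>
step 4: e5 push(54) — stack <80,54>
step 5: e4 pop() → 54 — stack <80>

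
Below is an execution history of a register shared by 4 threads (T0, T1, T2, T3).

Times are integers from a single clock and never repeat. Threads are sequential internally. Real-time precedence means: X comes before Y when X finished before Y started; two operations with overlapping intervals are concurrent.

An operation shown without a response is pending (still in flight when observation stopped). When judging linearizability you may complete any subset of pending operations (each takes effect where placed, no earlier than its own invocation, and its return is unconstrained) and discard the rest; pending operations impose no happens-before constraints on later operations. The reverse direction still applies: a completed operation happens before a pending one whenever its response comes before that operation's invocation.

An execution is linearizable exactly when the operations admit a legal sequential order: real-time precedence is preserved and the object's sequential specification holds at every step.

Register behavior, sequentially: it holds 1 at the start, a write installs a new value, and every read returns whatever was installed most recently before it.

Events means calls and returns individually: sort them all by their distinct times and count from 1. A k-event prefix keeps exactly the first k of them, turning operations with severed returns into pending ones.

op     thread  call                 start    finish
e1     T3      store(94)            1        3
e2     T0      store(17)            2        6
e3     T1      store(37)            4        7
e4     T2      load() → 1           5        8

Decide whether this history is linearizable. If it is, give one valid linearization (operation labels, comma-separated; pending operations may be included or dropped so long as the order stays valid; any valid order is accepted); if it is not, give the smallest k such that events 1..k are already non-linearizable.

through event 7 a valid linearization exists; event 8 (e4 responding at time 8) ends that
all 8 real-time-respecting orders fail — 4 completed register operations, no legal replay
e.g. e1, e2, e3, e4: illegal at step 4, since e4 load() → 1 cannot apply there
e.g. e1, e2, e4, e3: illegal at step 3, since e4 load() → 1 cannot apply there

not linearizable — minimal violating prefix: 8 events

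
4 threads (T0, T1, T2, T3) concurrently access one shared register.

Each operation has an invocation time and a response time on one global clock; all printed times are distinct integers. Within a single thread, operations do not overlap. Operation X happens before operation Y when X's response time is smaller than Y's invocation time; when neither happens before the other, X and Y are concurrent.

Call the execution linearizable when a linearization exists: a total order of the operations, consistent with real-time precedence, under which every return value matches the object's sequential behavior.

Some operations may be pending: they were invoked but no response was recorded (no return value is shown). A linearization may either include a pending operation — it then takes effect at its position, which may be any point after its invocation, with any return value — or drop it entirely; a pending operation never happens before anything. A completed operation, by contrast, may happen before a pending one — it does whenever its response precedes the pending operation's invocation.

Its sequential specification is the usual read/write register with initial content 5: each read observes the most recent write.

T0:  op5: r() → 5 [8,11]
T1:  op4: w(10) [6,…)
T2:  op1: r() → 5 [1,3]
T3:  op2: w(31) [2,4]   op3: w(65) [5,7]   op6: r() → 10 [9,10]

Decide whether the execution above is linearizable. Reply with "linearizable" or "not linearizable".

already the first 11 events (up to op5's response at time 11) admit no linearization; the first 10 still do
no legal order exists: 4 real-time-consistent candidates over 5 completed register operations, all rejected
every completion of the 1 pending operation (op4) was checked; none linearizes
one such order, op1, op2, op3, op5, op6 (pending dropped), breaks at step 4 where op5 r() → 5 is illegal
one such order, op1, op2, op3, op6, op5 (pending dropped), breaks at step 4 where op6 r() → 10 is illegal

not linearizable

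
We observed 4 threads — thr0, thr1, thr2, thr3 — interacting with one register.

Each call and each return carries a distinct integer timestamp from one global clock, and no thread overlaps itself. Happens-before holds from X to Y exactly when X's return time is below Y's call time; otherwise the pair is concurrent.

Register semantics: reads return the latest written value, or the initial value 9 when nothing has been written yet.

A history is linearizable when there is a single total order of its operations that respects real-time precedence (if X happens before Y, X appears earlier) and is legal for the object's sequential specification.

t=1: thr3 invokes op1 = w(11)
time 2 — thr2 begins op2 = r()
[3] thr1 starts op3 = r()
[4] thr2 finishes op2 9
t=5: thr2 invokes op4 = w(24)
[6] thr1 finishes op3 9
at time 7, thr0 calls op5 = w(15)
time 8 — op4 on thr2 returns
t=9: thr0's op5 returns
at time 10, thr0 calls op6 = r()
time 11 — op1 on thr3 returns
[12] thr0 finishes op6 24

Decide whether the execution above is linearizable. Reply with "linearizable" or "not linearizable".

one valid linearization: op2, op3, op1, op5, op4, op6
after step 1 (op2 r() → 9): value 9
after step 2 (op3 r() → 9): value 9
after step 3 (op1 w(11)): value 11
after step 4 (op5 w(15)): value 15
after step 5 (op4 w(24)): value 24
after step 6 (op6 r() → 24): value 24

linearizable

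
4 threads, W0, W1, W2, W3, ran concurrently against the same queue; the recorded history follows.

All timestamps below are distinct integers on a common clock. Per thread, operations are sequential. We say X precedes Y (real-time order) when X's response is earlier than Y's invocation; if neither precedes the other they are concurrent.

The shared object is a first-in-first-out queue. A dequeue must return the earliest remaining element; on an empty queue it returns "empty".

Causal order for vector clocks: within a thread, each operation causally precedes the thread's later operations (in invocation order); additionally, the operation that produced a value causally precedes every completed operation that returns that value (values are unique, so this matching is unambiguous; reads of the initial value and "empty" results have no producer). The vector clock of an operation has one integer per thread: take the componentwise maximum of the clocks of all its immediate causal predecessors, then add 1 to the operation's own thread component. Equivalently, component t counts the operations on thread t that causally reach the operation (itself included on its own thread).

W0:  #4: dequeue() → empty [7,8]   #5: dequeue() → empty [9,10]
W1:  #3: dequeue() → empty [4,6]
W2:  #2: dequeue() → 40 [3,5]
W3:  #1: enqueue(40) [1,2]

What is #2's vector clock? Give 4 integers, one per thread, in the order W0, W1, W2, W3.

VC(#1, invoked at 1): no causal predecessors; +1 on W3 → (0, 0, 0, 1)
VC(#3, invoked at 4): no causal predecessors; +1 on W1 → (0, 1, 0, 0)
VC(#4, invoked at 7): no causal predecessors; +1 on W0 → (1, 0, 0, 0)
merge at #2 (invoked 3): VC(#1)=(0, 0, 0, 1), own-thread bump on W2 → (0, 0, 1, 1)
merge at #5 (invoked 9): VC(#4)=(1, 0, 0, 0), own-thread bump on W0 → (2, 0, 0, 0)
target: VC(#2) = (0, 0, 1, 1)

(0, 0, 1, 1)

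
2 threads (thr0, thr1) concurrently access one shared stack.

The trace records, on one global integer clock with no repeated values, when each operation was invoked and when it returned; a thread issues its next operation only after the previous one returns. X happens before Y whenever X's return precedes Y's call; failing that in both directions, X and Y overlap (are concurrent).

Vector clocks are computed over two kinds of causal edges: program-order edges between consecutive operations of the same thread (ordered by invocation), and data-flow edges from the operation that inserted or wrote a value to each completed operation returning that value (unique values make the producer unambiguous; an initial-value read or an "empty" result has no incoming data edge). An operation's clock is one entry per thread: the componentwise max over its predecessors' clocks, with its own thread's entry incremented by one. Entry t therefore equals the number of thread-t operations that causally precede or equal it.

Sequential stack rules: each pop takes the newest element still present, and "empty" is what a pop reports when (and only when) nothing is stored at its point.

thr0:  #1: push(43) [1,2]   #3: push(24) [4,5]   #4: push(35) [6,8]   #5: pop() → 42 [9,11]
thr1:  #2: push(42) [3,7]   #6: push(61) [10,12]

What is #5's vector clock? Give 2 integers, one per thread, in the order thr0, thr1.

#2 (invocation 3): nothing precedes it; thr1's component alone gives (0, 1)
#1 (invocation 1): nothing precedes it; thr0's component alone gives (1, 0)
#6 (invocation 10): componentwise max over VC(#2)=(0, 1), +1 at thr1, giving (0, 2)
#3 (invocation 4): componentwise max over VC(#1)=(1, 0), +1 at thr0, giving (2, 0)
#4 (invocation 6): componentwise max over VC(#3)=(2, 0), +1 at thr0, giving (3, 0)
#5 (invocation 9): componentwise max over VC(#2)=(0, 1), VC(#4)=(3, 0), +1 at thr0, giving (4, 1)
target: VC(#5) = (4, 1)

(4, 1)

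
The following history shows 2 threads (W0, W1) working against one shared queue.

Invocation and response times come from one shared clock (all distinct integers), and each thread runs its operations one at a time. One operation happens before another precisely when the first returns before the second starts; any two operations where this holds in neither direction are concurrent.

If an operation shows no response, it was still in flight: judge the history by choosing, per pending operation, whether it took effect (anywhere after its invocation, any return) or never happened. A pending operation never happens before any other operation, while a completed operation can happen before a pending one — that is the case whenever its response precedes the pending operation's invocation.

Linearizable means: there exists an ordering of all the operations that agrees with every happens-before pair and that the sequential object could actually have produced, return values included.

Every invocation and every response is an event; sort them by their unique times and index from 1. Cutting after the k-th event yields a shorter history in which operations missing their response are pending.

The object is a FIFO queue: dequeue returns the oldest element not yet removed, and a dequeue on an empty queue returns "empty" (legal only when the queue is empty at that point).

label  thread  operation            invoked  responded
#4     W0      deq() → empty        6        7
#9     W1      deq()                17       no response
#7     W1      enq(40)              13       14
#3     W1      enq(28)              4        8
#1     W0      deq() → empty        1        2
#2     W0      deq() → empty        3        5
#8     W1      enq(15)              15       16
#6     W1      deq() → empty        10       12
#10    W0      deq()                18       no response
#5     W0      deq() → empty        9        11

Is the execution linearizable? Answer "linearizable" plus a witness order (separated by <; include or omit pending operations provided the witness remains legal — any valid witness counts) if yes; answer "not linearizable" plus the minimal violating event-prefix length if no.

not linearizable — minimal violating prefix: 12 events

already the first 12 events (up to #6's response at time 12) admit no linearization; the first 11 still do
every one of the 6 real-time-consistent orders over 6 completed queue ops fails the sequential spec
one such order, #1, #2, #3, #4, #5, #6, breaks at step 4 where #4 deq() → empty is illegal
one such order, #1, #2, #3, #4, #6, #5, breaks at step 4 where #4 deq() → empty is illegal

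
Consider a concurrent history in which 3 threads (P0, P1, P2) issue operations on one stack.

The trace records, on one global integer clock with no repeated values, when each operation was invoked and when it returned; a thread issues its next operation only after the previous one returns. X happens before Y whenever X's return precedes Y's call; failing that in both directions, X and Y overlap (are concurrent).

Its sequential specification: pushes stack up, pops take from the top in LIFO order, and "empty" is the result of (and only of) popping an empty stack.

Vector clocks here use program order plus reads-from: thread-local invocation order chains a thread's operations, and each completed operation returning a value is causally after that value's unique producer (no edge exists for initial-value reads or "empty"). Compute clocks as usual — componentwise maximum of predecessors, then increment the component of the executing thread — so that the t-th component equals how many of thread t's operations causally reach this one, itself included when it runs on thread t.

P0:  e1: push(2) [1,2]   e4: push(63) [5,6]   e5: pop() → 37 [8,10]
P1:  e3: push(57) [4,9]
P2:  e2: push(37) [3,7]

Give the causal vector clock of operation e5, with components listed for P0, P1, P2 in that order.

(3, 0, 1)

invoked at 3, e2 has no predecessors; its own P2 bump gives (0, 0, 1)
invoked at 4, e3 has no predecessors; its own P1 bump gives (0, 1, 0)
invoked at 1, e1 has no predecessors; its own P0 bump gives (1, 0, 0)
merge at e4 (invoked 5): VC(e1)=(1, 0, 0), own-thread bump on P0 → (2, 0, 0)
merge at e5 (invoked 8): VC(e2)=(0, 0, 1), VC(e4)=(2, 0, 0), own-thread bump on P0 → (3, 0, 1)
target: VC(e5) = (3, 0, 1)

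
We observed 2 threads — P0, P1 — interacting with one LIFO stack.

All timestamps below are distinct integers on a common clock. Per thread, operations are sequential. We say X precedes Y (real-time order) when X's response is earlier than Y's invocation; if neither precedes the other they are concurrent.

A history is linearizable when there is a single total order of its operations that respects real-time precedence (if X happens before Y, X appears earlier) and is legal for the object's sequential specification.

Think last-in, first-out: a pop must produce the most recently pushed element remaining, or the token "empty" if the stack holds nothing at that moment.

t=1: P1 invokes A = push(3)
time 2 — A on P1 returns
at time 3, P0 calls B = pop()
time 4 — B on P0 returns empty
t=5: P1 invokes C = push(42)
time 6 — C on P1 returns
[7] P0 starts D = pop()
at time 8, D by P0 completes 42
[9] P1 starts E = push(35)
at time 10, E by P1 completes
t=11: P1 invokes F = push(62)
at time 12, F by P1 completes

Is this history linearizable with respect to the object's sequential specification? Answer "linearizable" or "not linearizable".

the violation lands at event 4, B's response at time 4: events 1..3 linearize, events 1..4 do not
exactly one order of the 2 completed ops respects real time; the LIFO stack replay fails
e.g. A, B: illegal at step 2, since B pop() → empty cannot apply there

not linearizable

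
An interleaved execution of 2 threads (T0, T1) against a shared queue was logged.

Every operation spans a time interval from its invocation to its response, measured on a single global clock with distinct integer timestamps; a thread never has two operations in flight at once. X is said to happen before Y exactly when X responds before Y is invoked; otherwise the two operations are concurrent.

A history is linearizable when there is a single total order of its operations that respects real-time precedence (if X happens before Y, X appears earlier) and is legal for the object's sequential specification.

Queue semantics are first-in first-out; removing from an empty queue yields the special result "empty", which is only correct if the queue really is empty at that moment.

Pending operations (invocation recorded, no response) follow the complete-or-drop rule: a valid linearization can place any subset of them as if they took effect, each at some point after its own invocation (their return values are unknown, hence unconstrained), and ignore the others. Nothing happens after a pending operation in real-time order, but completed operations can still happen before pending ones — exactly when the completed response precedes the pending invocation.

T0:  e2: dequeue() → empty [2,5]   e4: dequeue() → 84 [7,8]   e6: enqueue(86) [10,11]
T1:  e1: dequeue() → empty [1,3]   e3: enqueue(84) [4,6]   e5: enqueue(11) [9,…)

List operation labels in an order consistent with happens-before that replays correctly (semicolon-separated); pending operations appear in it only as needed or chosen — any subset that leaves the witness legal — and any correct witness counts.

e1; e2; e3; e4; e5; e6

step 1: e1 dequeue() → empty — queue <>
step 2: e2 dequeue() → empty — queue <>
step 3: e3 enqueue(84) — queue <84>
step 4: e4 dequeue() → 84 — queue <>
step 5: e5 enqueue(11) (pending, included) — queue <11>
step 6: e6 enqueue(86) — queue <11,86>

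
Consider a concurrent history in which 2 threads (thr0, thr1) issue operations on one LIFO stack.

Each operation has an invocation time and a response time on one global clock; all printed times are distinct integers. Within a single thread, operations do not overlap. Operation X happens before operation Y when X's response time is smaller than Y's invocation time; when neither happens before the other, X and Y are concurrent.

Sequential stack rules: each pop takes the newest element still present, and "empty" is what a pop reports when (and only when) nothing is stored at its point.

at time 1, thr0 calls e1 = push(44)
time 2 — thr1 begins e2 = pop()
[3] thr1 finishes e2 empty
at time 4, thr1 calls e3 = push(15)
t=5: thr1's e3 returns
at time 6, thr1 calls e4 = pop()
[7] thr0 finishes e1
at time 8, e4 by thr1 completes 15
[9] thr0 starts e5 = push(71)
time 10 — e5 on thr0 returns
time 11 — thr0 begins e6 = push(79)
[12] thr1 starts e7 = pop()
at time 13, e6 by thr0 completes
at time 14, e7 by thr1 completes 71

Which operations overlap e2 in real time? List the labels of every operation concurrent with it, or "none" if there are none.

e1

e2 spans [2,3]; an op avoiding the whole window 2..3 is ordered, any other is concurrent
e1 [1,7]: concurrent
e3 [4,5]: after
e4 [6,8]: after
e5 [9,10]: after
e6 [11,13]: after
e7 [12,14]: after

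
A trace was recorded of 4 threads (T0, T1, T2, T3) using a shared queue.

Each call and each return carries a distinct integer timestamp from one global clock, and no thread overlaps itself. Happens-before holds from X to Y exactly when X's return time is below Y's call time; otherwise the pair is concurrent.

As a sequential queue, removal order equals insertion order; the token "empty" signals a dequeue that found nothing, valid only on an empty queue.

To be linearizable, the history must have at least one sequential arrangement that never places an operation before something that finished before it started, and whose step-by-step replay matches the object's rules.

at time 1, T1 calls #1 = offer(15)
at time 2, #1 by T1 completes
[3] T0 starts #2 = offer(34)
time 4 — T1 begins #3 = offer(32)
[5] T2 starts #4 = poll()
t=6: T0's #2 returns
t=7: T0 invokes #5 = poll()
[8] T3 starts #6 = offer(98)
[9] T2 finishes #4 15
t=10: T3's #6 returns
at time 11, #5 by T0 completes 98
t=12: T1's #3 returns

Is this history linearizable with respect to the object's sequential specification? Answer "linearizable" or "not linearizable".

not linearizable

events 1..10 are fine; event 11 — the response of #5 at time 11 — makes the prefix non-linearizable
the 5 completed operations admit 8 real-time orders; each fails the queue replay
completion choices over the 1 pending operation (#3) were checked; none helps
for example #1, #2, #4, #5, #6 (pending dropped) fails at step 4: #5 poll() → 98 is not legal there
for example #1, #2, #4, #6, #5 (pending dropped) fails at step 5: #5 poll() → 98 is not legal there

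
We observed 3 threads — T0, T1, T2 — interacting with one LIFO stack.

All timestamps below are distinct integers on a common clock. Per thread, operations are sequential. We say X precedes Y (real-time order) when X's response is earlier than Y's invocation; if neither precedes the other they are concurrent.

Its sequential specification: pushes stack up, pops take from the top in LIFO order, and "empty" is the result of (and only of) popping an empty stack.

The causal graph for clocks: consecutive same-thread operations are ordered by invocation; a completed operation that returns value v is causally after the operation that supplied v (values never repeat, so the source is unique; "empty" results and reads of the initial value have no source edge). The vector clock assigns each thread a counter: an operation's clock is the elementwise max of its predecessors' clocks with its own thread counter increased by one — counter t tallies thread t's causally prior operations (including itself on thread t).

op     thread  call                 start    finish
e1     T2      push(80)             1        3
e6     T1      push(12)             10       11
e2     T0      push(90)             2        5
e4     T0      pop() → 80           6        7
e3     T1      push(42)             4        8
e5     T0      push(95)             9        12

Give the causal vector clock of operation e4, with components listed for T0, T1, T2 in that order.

root op e1, invoked 1: fresh clock plus T2's own tick → (0, 0, 1)
root op e3, invoked 4: fresh clock plus T1's own tick → (0, 1, 0)
root op e2, invoked 2: fresh clock plus T0's own tick → (1, 0, 0)
e6 (invocation 10): componentwise max over VC(e3)=(0, 1, 0), +1 at T1, giving (0, 2, 0)
e4 (invocation 6): componentwise max over VC(e1)=(0, 0, 1), VC(e2)=(1, 0, 0), +1 at T0, giving (2, 0, 1)
e5 (invocation 9): componentwise max over VC(e4)=(2, 0, 1), +1 at T0, giving (3, 0, 1)
target: VC(e4) = (2, 0, 1)

(2, 0, 1)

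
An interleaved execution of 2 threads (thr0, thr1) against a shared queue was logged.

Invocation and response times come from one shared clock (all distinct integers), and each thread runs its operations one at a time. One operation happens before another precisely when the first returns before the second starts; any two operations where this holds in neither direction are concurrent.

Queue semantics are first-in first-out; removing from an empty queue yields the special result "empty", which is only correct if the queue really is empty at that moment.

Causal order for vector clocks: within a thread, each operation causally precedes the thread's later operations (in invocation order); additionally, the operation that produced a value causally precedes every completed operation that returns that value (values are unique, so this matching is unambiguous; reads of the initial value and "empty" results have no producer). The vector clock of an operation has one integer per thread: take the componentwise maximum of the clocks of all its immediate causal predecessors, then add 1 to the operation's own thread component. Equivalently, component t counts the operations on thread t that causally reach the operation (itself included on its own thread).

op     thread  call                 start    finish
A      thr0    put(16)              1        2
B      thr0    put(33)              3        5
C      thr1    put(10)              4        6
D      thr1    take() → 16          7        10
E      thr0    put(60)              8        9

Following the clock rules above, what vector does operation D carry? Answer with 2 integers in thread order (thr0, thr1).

C, invoked 4, has no incoming edges; only thr1's bump applies → (0, 1)
A, invoked 1, has no incoming edges; only thr0's bump applies → (1, 0)
invoked at 3, B merges VC(A)=(1, 0) and bumps thr0's slot → (2, 0)
invoked at 7, D merges VC(A)=(1, 0), VC(C)=(0, 1) and bumps thr1's slot → (1, 2)
invoked at 8, E merges VC(B)=(2, 0) and bumps thr0's slot → (3, 0)
target: VC(D) = (1, 2)

(1, 2)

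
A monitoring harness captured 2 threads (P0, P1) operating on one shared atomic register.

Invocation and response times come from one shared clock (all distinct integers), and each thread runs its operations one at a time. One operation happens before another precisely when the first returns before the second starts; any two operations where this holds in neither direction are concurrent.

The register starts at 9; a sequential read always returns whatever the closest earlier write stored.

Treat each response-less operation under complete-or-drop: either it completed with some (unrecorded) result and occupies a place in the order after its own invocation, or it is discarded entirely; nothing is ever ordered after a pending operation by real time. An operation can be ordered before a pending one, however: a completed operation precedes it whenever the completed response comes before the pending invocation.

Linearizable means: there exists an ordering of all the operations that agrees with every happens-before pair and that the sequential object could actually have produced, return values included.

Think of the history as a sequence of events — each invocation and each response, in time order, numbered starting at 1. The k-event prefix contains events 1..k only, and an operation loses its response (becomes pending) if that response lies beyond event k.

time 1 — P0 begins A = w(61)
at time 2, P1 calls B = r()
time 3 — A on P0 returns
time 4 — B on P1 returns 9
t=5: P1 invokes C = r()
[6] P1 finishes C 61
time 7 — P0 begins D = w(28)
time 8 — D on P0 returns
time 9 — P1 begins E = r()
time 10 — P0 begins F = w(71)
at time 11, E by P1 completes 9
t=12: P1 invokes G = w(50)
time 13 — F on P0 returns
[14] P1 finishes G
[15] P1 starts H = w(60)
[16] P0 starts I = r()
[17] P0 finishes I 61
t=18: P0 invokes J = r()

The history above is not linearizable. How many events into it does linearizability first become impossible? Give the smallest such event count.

events 1..10 are linearizable, e.g. via B, A, C, D:
step 1: B r() → 9 — value 9
step 2: A w(61) — value 61
step 3: C r() → 61 — value 61
step 4: D w(28) — value 28
include event 11 — E responding at 11 — and every candidate order breaks
no escape via the 1 pending operation (F): every completion choice fails
take A, B, C, D, E (pending dropped): step 2 already fails, because B r() → 9 cannot occur there
take B, A, C, D, E (pending dropped): step 5 already fails, because E r() → 9 cannot occur there

11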